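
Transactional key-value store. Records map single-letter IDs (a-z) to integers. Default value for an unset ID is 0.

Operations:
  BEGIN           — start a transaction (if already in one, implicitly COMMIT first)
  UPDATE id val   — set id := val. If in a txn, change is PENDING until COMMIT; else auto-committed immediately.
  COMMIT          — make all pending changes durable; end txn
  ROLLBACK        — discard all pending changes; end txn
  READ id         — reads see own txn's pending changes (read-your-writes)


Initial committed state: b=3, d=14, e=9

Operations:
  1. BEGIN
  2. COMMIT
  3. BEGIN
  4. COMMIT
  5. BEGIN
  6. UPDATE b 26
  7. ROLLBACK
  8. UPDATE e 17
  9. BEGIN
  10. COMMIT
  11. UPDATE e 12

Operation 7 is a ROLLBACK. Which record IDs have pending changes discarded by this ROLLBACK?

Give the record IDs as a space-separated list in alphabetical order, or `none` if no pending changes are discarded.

Answer: b

Derivation:
Initial committed: {b=3, d=14, e=9}
Op 1: BEGIN: in_txn=True, pending={}
Op 2: COMMIT: merged [] into committed; committed now {b=3, d=14, e=9}
Op 3: BEGIN: in_txn=True, pending={}
Op 4: COMMIT: merged [] into committed; committed now {b=3, d=14, e=9}
Op 5: BEGIN: in_txn=True, pending={}
Op 6: UPDATE b=26 (pending; pending now {b=26})
Op 7: ROLLBACK: discarded pending ['b']; in_txn=False
Op 8: UPDATE e=17 (auto-commit; committed e=17)
Op 9: BEGIN: in_txn=True, pending={}
Op 10: COMMIT: merged [] into committed; committed now {b=3, d=14, e=17}
Op 11: UPDATE e=12 (auto-commit; committed e=12)
ROLLBACK at op 7 discards: ['b']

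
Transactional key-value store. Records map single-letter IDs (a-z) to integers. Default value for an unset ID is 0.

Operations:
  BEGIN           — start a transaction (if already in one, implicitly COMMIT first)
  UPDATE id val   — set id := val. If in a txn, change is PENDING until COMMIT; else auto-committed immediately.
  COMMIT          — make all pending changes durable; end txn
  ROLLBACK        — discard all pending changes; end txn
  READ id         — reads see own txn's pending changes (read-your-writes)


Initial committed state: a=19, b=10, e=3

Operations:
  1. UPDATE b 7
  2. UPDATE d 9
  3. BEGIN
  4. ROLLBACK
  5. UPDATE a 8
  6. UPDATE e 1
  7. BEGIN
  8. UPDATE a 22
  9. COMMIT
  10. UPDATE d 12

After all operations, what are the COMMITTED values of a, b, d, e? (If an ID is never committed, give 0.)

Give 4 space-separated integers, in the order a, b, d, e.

Initial committed: {a=19, b=10, e=3}
Op 1: UPDATE b=7 (auto-commit; committed b=7)
Op 2: UPDATE d=9 (auto-commit; committed d=9)
Op 3: BEGIN: in_txn=True, pending={}
Op 4: ROLLBACK: discarded pending []; in_txn=False
Op 5: UPDATE a=8 (auto-commit; committed a=8)
Op 6: UPDATE e=1 (auto-commit; committed e=1)
Op 7: BEGIN: in_txn=True, pending={}
Op 8: UPDATE a=22 (pending; pending now {a=22})
Op 9: COMMIT: merged ['a'] into committed; committed now {a=22, b=7, d=9, e=1}
Op 10: UPDATE d=12 (auto-commit; committed d=12)
Final committed: {a=22, b=7, d=12, e=1}

Answer: 22 7 12 1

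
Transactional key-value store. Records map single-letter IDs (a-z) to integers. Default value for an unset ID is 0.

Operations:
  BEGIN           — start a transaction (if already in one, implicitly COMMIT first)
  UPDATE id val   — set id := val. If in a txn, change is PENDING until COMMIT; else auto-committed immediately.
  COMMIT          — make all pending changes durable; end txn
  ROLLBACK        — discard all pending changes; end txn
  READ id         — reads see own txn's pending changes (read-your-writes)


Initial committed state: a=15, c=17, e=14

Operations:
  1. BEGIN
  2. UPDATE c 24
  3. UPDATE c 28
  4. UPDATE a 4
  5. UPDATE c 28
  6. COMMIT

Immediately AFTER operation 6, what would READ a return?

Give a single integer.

Answer: 4

Derivation:
Initial committed: {a=15, c=17, e=14}
Op 1: BEGIN: in_txn=True, pending={}
Op 2: UPDATE c=24 (pending; pending now {c=24})
Op 3: UPDATE c=28 (pending; pending now {c=28})
Op 4: UPDATE a=4 (pending; pending now {a=4, c=28})
Op 5: UPDATE c=28 (pending; pending now {a=4, c=28})
Op 6: COMMIT: merged ['a', 'c'] into committed; committed now {a=4, c=28, e=14}
After op 6: visible(a) = 4 (pending={}, committed={a=4, c=28, e=14})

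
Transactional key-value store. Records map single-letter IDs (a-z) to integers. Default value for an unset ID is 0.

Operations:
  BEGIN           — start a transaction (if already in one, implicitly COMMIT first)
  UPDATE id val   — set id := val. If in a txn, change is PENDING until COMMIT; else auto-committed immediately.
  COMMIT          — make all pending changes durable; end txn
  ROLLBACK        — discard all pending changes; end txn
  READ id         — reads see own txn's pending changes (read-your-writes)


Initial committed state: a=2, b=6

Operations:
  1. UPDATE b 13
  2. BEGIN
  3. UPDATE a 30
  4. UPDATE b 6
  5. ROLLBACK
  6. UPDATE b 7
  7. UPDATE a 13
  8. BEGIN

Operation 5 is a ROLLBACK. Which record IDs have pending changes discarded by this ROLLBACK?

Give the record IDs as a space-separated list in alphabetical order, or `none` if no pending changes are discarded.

Initial committed: {a=2, b=6}
Op 1: UPDATE b=13 (auto-commit; committed b=13)
Op 2: BEGIN: in_txn=True, pending={}
Op 3: UPDATE a=30 (pending; pending now {a=30})
Op 4: UPDATE b=6 (pending; pending now {a=30, b=6})
Op 5: ROLLBACK: discarded pending ['a', 'b']; in_txn=False
Op 6: UPDATE b=7 (auto-commit; committed b=7)
Op 7: UPDATE a=13 (auto-commit; committed a=13)
Op 8: BEGIN: in_txn=True, pending={}
ROLLBACK at op 5 discards: ['a', 'b']

Answer: a b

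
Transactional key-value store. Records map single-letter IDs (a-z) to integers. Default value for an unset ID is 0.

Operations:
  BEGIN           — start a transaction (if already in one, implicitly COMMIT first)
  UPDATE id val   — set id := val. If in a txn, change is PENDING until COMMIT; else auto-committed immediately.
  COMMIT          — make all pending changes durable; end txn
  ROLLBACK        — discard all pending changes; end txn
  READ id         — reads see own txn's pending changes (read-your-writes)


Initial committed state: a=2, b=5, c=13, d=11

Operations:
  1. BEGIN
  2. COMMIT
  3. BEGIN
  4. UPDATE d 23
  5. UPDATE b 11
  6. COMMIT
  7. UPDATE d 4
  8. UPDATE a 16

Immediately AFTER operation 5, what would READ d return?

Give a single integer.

Answer: 23

Derivation:
Initial committed: {a=2, b=5, c=13, d=11}
Op 1: BEGIN: in_txn=True, pending={}
Op 2: COMMIT: merged [] into committed; committed now {a=2, b=5, c=13, d=11}
Op 3: BEGIN: in_txn=True, pending={}
Op 4: UPDATE d=23 (pending; pending now {d=23})
Op 5: UPDATE b=11 (pending; pending now {b=11, d=23})
After op 5: visible(d) = 23 (pending={b=11, d=23}, committed={a=2, b=5, c=13, d=11})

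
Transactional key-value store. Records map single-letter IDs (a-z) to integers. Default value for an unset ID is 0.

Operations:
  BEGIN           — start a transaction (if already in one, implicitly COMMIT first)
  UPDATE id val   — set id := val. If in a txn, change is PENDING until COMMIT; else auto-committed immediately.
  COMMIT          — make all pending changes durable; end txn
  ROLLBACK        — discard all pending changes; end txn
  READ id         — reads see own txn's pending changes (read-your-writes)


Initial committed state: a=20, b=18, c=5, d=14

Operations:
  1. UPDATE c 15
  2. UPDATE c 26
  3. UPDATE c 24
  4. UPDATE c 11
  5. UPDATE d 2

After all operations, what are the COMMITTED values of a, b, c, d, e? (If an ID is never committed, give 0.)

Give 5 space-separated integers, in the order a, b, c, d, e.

Answer: 20 18 11 2 0

Derivation:
Initial committed: {a=20, b=18, c=5, d=14}
Op 1: UPDATE c=15 (auto-commit; committed c=15)
Op 2: UPDATE c=26 (auto-commit; committed c=26)
Op 3: UPDATE c=24 (auto-commit; committed c=24)
Op 4: UPDATE c=11 (auto-commit; committed c=11)
Op 5: UPDATE d=2 (auto-commit; committed d=2)
Final committed: {a=20, b=18, c=11, d=2}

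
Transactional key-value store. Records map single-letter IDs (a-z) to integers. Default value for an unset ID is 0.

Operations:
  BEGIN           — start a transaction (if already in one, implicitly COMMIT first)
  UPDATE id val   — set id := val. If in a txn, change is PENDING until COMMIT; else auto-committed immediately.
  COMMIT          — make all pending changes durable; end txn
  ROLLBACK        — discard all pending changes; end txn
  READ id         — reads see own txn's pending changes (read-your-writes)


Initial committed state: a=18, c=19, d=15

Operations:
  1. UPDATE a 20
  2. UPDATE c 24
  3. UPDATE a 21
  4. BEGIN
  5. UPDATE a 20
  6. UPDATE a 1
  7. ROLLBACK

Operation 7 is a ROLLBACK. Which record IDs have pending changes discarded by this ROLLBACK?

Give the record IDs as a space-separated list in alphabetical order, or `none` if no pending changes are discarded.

Initial committed: {a=18, c=19, d=15}
Op 1: UPDATE a=20 (auto-commit; committed a=20)
Op 2: UPDATE c=24 (auto-commit; committed c=24)
Op 3: UPDATE a=21 (auto-commit; committed a=21)
Op 4: BEGIN: in_txn=True, pending={}
Op 5: UPDATE a=20 (pending; pending now {a=20})
Op 6: UPDATE a=1 (pending; pending now {a=1})
Op 7: ROLLBACK: discarded pending ['a']; in_txn=False
ROLLBACK at op 7 discards: ['a']

Answer: a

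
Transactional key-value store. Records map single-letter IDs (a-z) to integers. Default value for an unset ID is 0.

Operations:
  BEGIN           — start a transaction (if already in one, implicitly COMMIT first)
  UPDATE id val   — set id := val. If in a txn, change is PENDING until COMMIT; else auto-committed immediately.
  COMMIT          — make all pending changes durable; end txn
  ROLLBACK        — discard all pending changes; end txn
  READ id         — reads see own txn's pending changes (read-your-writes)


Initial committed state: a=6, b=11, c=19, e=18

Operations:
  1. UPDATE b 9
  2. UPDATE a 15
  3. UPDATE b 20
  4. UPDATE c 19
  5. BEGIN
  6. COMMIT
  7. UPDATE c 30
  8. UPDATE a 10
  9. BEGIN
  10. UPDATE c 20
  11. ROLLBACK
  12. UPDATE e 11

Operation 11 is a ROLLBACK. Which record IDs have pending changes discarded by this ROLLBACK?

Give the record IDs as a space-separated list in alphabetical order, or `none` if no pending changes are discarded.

Initial committed: {a=6, b=11, c=19, e=18}
Op 1: UPDATE b=9 (auto-commit; committed b=9)
Op 2: UPDATE a=15 (auto-commit; committed a=15)
Op 3: UPDATE b=20 (auto-commit; committed b=20)
Op 4: UPDATE c=19 (auto-commit; committed c=19)
Op 5: BEGIN: in_txn=True, pending={}
Op 6: COMMIT: merged [] into committed; committed now {a=15, b=20, c=19, e=18}
Op 7: UPDATE c=30 (auto-commit; committed c=30)
Op 8: UPDATE a=10 (auto-commit; committed a=10)
Op 9: BEGIN: in_txn=True, pending={}
Op 10: UPDATE c=20 (pending; pending now {c=20})
Op 11: ROLLBACK: discarded pending ['c']; in_txn=False
Op 12: UPDATE e=11 (auto-commit; committed e=11)
ROLLBACK at op 11 discards: ['c']

Answer: c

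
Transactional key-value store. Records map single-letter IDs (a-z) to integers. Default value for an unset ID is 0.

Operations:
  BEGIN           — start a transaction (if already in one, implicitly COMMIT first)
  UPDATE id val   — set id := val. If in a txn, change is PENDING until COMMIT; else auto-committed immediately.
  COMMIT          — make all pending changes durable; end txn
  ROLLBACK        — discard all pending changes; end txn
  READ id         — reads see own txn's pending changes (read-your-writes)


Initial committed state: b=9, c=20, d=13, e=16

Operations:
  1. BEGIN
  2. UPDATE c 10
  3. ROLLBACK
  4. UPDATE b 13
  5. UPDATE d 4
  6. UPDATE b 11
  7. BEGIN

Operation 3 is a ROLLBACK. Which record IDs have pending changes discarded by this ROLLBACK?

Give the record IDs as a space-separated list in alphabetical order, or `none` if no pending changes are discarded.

Answer: c

Derivation:
Initial committed: {b=9, c=20, d=13, e=16}
Op 1: BEGIN: in_txn=True, pending={}
Op 2: UPDATE c=10 (pending; pending now {c=10})
Op 3: ROLLBACK: discarded pending ['c']; in_txn=False
Op 4: UPDATE b=13 (auto-commit; committed b=13)
Op 5: UPDATE d=4 (auto-commit; committed d=4)
Op 6: UPDATE b=11 (auto-commit; committed b=11)
Op 7: BEGIN: in_txn=True, pending={}
ROLLBACK at op 3 discards: ['c']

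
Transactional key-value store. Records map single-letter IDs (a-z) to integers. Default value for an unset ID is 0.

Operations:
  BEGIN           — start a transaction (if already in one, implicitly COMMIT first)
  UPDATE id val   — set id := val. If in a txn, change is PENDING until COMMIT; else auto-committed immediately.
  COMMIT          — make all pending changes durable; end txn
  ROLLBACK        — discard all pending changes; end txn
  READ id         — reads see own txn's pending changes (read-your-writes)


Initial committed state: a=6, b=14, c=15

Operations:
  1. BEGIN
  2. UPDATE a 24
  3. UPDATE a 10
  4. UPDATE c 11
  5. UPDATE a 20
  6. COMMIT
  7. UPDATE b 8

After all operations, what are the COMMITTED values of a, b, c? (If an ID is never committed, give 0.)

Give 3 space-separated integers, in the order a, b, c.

Initial committed: {a=6, b=14, c=15}
Op 1: BEGIN: in_txn=True, pending={}
Op 2: UPDATE a=24 (pending; pending now {a=24})
Op 3: UPDATE a=10 (pending; pending now {a=10})
Op 4: UPDATE c=11 (pending; pending now {a=10, c=11})
Op 5: UPDATE a=20 (pending; pending now {a=20, c=11})
Op 6: COMMIT: merged ['a', 'c'] into committed; committed now {a=20, b=14, c=11}
Op 7: UPDATE b=8 (auto-commit; committed b=8)
Final committed: {a=20, b=8, c=11}

Answer: 20 8 11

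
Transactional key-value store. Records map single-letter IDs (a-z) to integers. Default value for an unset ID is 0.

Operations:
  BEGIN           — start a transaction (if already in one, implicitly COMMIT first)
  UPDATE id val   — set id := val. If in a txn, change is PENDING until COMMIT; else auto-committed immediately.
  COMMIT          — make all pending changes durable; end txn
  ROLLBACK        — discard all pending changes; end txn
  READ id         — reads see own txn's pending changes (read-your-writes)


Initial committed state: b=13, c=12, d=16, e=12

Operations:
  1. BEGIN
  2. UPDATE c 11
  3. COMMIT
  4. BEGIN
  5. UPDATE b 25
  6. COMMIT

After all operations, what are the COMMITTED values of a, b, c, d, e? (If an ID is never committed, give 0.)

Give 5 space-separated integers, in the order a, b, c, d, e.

Answer: 0 25 11 16 12

Derivation:
Initial committed: {b=13, c=12, d=16, e=12}
Op 1: BEGIN: in_txn=True, pending={}
Op 2: UPDATE c=11 (pending; pending now {c=11})
Op 3: COMMIT: merged ['c'] into committed; committed now {b=13, c=11, d=16, e=12}
Op 4: BEGIN: in_txn=True, pending={}
Op 5: UPDATE b=25 (pending; pending now {b=25})
Op 6: COMMIT: merged ['b'] into committed; committed now {b=25, c=11, d=16, e=12}
Final committed: {b=25, c=11, d=16, e=12}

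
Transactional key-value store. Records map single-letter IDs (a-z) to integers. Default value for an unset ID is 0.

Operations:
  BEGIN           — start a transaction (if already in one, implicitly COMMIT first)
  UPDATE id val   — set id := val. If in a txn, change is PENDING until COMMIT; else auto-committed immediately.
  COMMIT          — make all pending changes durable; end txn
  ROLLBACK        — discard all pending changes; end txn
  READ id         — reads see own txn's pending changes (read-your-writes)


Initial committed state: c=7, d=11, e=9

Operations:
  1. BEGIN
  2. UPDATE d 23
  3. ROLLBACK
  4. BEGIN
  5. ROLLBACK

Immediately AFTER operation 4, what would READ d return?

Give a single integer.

Initial committed: {c=7, d=11, e=9}
Op 1: BEGIN: in_txn=True, pending={}
Op 2: UPDATE d=23 (pending; pending now {d=23})
Op 3: ROLLBACK: discarded pending ['d']; in_txn=False
Op 4: BEGIN: in_txn=True, pending={}
After op 4: visible(d) = 11 (pending={}, committed={c=7, d=11, e=9})

Answer: 11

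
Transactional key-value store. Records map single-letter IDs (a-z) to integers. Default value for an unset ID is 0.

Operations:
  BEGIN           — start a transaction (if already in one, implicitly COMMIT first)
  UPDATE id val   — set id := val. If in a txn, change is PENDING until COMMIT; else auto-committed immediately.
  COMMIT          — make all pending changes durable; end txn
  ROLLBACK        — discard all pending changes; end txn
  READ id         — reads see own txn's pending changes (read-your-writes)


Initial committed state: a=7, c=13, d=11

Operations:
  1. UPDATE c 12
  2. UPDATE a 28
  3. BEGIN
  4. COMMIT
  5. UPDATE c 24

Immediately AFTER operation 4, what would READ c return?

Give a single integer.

Answer: 12

Derivation:
Initial committed: {a=7, c=13, d=11}
Op 1: UPDATE c=12 (auto-commit; committed c=12)
Op 2: UPDATE a=28 (auto-commit; committed a=28)
Op 3: BEGIN: in_txn=True, pending={}
Op 4: COMMIT: merged [] into committed; committed now {a=28, c=12, d=11}
After op 4: visible(c) = 12 (pending={}, committed={a=28, c=12, d=11})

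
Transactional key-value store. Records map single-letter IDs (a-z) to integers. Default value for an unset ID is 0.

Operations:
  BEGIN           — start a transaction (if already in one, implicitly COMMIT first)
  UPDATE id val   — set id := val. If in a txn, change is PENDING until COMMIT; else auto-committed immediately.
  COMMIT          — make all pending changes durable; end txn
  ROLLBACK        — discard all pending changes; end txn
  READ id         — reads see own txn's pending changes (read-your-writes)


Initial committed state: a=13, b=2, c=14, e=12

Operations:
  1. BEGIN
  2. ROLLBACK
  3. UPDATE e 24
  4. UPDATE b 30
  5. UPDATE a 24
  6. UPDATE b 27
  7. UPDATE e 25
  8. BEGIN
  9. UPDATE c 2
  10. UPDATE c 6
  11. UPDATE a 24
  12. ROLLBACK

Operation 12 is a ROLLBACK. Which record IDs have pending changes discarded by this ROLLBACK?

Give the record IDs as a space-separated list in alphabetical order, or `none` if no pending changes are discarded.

Answer: a c

Derivation:
Initial committed: {a=13, b=2, c=14, e=12}
Op 1: BEGIN: in_txn=True, pending={}
Op 2: ROLLBACK: discarded pending []; in_txn=False
Op 3: UPDATE e=24 (auto-commit; committed e=24)
Op 4: UPDATE b=30 (auto-commit; committed b=30)
Op 5: UPDATE a=24 (auto-commit; committed a=24)
Op 6: UPDATE b=27 (auto-commit; committed b=27)
Op 7: UPDATE e=25 (auto-commit; committed e=25)
Op 8: BEGIN: in_txn=True, pending={}
Op 9: UPDATE c=2 (pending; pending now {c=2})
Op 10: UPDATE c=6 (pending; pending now {c=6})
Op 11: UPDATE a=24 (pending; pending now {a=24, c=6})
Op 12: ROLLBACK: discarded pending ['a', 'c']; in_txn=False
ROLLBACK at op 12 discards: ['a', 'c']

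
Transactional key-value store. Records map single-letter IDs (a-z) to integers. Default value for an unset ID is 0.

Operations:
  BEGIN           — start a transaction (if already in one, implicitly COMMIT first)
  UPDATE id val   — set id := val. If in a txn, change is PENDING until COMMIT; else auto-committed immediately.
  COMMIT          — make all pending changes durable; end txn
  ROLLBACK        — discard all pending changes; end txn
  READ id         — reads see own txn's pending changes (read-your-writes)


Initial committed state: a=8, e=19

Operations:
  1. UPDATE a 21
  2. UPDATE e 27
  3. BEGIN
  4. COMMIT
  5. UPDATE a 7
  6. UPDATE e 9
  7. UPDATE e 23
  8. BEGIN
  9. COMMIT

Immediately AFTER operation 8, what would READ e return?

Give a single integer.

Answer: 23

Derivation:
Initial committed: {a=8, e=19}
Op 1: UPDATE a=21 (auto-commit; committed a=21)
Op 2: UPDATE e=27 (auto-commit; committed e=27)
Op 3: BEGIN: in_txn=True, pending={}
Op 4: COMMIT: merged [] into committed; committed now {a=21, e=27}
Op 5: UPDATE a=7 (auto-commit; committed a=7)
Op 6: UPDATE e=9 (auto-commit; committed e=9)
Op 7: UPDATE e=23 (auto-commit; committed e=23)
Op 8: BEGIN: in_txn=True, pending={}
After op 8: visible(e) = 23 (pending={}, committed={a=7, e=23})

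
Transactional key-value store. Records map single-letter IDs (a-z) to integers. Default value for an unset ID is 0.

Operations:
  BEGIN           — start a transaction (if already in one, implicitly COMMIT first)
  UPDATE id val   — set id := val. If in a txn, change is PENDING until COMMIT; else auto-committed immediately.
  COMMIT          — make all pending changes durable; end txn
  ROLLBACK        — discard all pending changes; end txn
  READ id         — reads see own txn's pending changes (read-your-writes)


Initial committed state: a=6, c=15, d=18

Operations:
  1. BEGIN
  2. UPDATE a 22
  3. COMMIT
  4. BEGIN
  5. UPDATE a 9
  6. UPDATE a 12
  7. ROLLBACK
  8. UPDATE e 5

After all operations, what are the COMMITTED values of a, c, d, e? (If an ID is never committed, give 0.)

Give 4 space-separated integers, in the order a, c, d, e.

Initial committed: {a=6, c=15, d=18}
Op 1: BEGIN: in_txn=True, pending={}
Op 2: UPDATE a=22 (pending; pending now {a=22})
Op 3: COMMIT: merged ['a'] into committed; committed now {a=22, c=15, d=18}
Op 4: BEGIN: in_txn=True, pending={}
Op 5: UPDATE a=9 (pending; pending now {a=9})
Op 6: UPDATE a=12 (pending; pending now {a=12})
Op 7: ROLLBACK: discarded pending ['a']; in_txn=False
Op 8: UPDATE e=5 (auto-commit; committed e=5)
Final committed: {a=22, c=15, d=18, e=5}

Answer: 22 15 18 5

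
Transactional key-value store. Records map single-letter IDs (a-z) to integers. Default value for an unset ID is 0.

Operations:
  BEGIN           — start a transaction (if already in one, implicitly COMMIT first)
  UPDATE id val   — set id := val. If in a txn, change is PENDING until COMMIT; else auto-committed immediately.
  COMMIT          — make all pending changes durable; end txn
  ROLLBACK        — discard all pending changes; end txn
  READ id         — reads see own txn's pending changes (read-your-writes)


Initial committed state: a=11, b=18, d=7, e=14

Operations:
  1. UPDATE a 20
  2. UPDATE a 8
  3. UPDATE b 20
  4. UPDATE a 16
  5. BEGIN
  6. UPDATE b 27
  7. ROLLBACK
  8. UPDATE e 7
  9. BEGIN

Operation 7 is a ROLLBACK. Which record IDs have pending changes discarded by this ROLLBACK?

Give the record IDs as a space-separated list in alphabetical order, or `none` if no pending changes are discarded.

Answer: b

Derivation:
Initial committed: {a=11, b=18, d=7, e=14}
Op 1: UPDATE a=20 (auto-commit; committed a=20)
Op 2: UPDATE a=8 (auto-commit; committed a=8)
Op 3: UPDATE b=20 (auto-commit; committed b=20)
Op 4: UPDATE a=16 (auto-commit; committed a=16)
Op 5: BEGIN: in_txn=True, pending={}
Op 6: UPDATE b=27 (pending; pending now {b=27})
Op 7: ROLLBACK: discarded pending ['b']; in_txn=False
Op 8: UPDATE e=7 (auto-commit; committed e=7)
Op 9: BEGIN: in_txn=True, pending={}
ROLLBACK at op 7 discards: ['b']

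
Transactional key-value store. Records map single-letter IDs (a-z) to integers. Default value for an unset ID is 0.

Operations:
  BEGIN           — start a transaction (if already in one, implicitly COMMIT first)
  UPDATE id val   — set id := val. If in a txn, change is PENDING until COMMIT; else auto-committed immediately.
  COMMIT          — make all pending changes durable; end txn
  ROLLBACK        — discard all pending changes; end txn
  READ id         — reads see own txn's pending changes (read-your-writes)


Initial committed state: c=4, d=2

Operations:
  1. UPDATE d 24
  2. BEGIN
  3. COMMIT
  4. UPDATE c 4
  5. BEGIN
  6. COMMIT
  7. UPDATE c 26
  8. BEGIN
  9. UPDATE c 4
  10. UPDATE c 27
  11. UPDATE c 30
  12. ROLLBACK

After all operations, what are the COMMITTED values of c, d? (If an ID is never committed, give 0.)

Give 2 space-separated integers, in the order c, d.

Answer: 26 24

Derivation:
Initial committed: {c=4, d=2}
Op 1: UPDATE d=24 (auto-commit; committed d=24)
Op 2: BEGIN: in_txn=True, pending={}
Op 3: COMMIT: merged [] into committed; committed now {c=4, d=24}
Op 4: UPDATE c=4 (auto-commit; committed c=4)
Op 5: BEGIN: in_txn=True, pending={}
Op 6: COMMIT: merged [] into committed; committed now {c=4, d=24}
Op 7: UPDATE c=26 (auto-commit; committed c=26)
Op 8: BEGIN: in_txn=True, pending={}
Op 9: UPDATE c=4 (pending; pending now {c=4})
Op 10: UPDATE c=27 (pending; pending now {c=27})
Op 11: UPDATE c=30 (pending; pending now {c=30})
Op 12: ROLLBACK: discarded pending ['c']; in_txn=False
Final committed: {c=26, d=24}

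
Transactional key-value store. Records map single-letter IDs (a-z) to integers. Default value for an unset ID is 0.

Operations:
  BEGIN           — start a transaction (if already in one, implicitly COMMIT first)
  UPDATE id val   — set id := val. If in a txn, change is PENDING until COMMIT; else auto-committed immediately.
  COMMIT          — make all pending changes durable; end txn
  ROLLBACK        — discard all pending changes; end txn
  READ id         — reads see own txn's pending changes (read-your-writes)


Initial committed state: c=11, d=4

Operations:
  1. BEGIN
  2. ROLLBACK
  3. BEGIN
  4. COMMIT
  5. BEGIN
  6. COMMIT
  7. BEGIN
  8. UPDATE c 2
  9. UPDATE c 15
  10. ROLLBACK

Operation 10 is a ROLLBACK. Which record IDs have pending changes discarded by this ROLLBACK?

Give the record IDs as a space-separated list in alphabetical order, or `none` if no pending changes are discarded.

Initial committed: {c=11, d=4}
Op 1: BEGIN: in_txn=True, pending={}
Op 2: ROLLBACK: discarded pending []; in_txn=False
Op 3: BEGIN: in_txn=True, pending={}
Op 4: COMMIT: merged [] into committed; committed now {c=11, d=4}
Op 5: BEGIN: in_txn=True, pending={}
Op 6: COMMIT: merged [] into committed; committed now {c=11, d=4}
Op 7: BEGIN: in_txn=True, pending={}
Op 8: UPDATE c=2 (pending; pending now {c=2})
Op 9: UPDATE c=15 (pending; pending now {c=15})
Op 10: ROLLBACK: discarded pending ['c']; in_txn=False
ROLLBACK at op 10 discards: ['c']

Answer: c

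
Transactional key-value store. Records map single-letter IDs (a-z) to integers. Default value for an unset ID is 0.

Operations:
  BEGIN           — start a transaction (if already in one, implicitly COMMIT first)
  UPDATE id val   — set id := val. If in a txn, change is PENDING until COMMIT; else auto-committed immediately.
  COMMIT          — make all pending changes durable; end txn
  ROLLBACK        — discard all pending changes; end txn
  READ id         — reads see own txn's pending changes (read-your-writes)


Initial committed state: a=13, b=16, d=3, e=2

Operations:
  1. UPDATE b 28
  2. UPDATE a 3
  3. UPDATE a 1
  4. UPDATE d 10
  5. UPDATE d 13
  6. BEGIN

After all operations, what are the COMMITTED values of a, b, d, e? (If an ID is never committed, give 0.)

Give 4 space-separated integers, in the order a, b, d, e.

Answer: 1 28 13 2

Derivation:
Initial committed: {a=13, b=16, d=3, e=2}
Op 1: UPDATE b=28 (auto-commit; committed b=28)
Op 2: UPDATE a=3 (auto-commit; committed a=3)
Op 3: UPDATE a=1 (auto-commit; committed a=1)
Op 4: UPDATE d=10 (auto-commit; committed d=10)
Op 5: UPDATE d=13 (auto-commit; committed d=13)
Op 6: BEGIN: in_txn=True, pending={}
Final committed: {a=1, b=28, d=13, e=2}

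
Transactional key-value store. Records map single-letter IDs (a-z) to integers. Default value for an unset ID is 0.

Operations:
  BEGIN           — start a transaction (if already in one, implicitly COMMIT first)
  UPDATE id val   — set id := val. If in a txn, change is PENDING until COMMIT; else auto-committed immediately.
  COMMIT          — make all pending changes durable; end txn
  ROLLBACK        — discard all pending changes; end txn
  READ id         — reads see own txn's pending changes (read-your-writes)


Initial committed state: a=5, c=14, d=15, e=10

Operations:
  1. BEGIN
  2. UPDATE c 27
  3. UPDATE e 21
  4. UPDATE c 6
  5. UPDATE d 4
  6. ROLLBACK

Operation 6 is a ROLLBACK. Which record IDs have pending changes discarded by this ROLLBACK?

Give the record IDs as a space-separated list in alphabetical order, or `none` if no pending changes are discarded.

Answer: c d e

Derivation:
Initial committed: {a=5, c=14, d=15, e=10}
Op 1: BEGIN: in_txn=True, pending={}
Op 2: UPDATE c=27 (pending; pending now {c=27})
Op 3: UPDATE e=21 (pending; pending now {c=27, e=21})
Op 4: UPDATE c=6 (pending; pending now {c=6, e=21})
Op 5: UPDATE d=4 (pending; pending now {c=6, d=4, e=21})
Op 6: ROLLBACK: discarded pending ['c', 'd', 'e']; in_txn=False
ROLLBACK at op 6 discards: ['c', 'd', 'e']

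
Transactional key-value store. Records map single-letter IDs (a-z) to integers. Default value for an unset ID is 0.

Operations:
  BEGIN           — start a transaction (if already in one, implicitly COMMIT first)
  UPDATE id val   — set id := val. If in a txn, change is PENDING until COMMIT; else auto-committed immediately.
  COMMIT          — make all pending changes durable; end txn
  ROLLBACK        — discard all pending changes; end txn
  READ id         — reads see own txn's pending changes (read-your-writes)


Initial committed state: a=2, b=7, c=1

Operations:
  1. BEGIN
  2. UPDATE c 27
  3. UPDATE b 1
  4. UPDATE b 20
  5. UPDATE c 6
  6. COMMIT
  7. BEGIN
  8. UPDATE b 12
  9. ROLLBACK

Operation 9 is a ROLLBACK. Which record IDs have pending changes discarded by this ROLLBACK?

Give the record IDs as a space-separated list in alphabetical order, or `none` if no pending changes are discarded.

Initial committed: {a=2, b=7, c=1}
Op 1: BEGIN: in_txn=True, pending={}
Op 2: UPDATE c=27 (pending; pending now {c=27})
Op 3: UPDATE b=1 (pending; pending now {b=1, c=27})
Op 4: UPDATE b=20 (pending; pending now {b=20, c=27})
Op 5: UPDATE c=6 (pending; pending now {b=20, c=6})
Op 6: COMMIT: merged ['b', 'c'] into committed; committed now {a=2, b=20, c=6}
Op 7: BEGIN: in_txn=True, pending={}
Op 8: UPDATE b=12 (pending; pending now {b=12})
Op 9: ROLLBACK: discarded pending ['b']; in_txn=False
ROLLBACK at op 9 discards: ['b']

Answer: b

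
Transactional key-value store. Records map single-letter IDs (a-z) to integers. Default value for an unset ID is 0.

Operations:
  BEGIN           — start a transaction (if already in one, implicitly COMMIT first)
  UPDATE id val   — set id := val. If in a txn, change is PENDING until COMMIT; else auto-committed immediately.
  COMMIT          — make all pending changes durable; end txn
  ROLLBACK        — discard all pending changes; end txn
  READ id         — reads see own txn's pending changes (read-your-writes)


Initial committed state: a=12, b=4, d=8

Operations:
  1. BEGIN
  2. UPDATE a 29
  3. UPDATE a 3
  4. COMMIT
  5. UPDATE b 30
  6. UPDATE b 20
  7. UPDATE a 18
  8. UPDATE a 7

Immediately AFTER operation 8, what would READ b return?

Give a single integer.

Initial committed: {a=12, b=4, d=8}
Op 1: BEGIN: in_txn=True, pending={}
Op 2: UPDATE a=29 (pending; pending now {a=29})
Op 3: UPDATE a=3 (pending; pending now {a=3})
Op 4: COMMIT: merged ['a'] into committed; committed now {a=3, b=4, d=8}
Op 5: UPDATE b=30 (auto-commit; committed b=30)
Op 6: UPDATE b=20 (auto-commit; committed b=20)
Op 7: UPDATE a=18 (auto-commit; committed a=18)
Op 8: UPDATE a=7 (auto-commit; committed a=7)
After op 8: visible(b) = 20 (pending={}, committed={a=7, b=20, d=8})

Answer: 20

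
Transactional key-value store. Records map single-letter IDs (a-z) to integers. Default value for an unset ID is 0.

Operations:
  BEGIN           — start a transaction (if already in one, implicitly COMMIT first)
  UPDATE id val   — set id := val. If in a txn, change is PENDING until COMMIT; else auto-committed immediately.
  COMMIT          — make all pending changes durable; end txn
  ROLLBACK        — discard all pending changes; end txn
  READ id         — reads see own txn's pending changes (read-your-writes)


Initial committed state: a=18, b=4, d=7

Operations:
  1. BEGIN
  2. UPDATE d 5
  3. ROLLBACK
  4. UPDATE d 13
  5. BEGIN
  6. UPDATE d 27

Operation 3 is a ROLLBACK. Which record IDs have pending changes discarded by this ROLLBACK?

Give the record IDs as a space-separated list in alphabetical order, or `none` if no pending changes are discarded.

Initial committed: {a=18, b=4, d=7}
Op 1: BEGIN: in_txn=True, pending={}
Op 2: UPDATE d=5 (pending; pending now {d=5})
Op 3: ROLLBACK: discarded pending ['d']; in_txn=False
Op 4: UPDATE d=13 (auto-commit; committed d=13)
Op 5: BEGIN: in_txn=True, pending={}
Op 6: UPDATE d=27 (pending; pending now {d=27})
ROLLBACK at op 3 discards: ['d']

Answer: d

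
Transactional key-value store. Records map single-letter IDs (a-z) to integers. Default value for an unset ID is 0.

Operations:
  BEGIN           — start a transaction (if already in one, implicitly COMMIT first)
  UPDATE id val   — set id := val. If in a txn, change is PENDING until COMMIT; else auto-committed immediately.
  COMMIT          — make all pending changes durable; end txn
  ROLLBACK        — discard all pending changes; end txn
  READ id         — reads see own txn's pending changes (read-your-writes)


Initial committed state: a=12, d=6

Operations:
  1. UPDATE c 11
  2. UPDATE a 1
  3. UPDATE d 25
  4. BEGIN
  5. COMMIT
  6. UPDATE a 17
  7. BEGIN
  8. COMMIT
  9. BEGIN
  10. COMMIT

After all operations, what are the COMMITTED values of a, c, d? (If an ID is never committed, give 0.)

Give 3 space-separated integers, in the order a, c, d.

Answer: 17 11 25

Derivation:
Initial committed: {a=12, d=6}
Op 1: UPDATE c=11 (auto-commit; committed c=11)
Op 2: UPDATE a=1 (auto-commit; committed a=1)
Op 3: UPDATE d=25 (auto-commit; committed d=25)
Op 4: BEGIN: in_txn=True, pending={}
Op 5: COMMIT: merged [] into committed; committed now {a=1, c=11, d=25}
Op 6: UPDATE a=17 (auto-commit; committed a=17)
Op 7: BEGIN: in_txn=True, pending={}
Op 8: COMMIT: merged [] into committed; committed now {a=17, c=11, d=25}
Op 9: BEGIN: in_txn=True, pending={}
Op 10: COMMIT: merged [] into committed; committed now {a=17, c=11, d=25}
Final committed: {a=17, c=11, d=25}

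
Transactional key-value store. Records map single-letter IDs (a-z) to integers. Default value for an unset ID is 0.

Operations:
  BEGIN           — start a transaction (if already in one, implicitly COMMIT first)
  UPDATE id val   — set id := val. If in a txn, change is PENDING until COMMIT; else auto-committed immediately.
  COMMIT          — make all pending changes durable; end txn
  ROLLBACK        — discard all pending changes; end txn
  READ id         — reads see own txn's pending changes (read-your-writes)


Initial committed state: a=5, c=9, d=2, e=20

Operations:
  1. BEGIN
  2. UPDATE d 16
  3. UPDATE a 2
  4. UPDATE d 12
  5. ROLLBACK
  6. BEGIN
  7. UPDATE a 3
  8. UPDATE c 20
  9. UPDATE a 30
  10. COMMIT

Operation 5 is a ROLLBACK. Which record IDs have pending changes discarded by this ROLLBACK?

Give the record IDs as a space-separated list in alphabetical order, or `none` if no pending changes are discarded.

Initial committed: {a=5, c=9, d=2, e=20}
Op 1: BEGIN: in_txn=True, pending={}
Op 2: UPDATE d=16 (pending; pending now {d=16})
Op 3: UPDATE a=2 (pending; pending now {a=2, d=16})
Op 4: UPDATE d=12 (pending; pending now {a=2, d=12})
Op 5: ROLLBACK: discarded pending ['a', 'd']; in_txn=False
Op 6: BEGIN: in_txn=True, pending={}
Op 7: UPDATE a=3 (pending; pending now {a=3})
Op 8: UPDATE c=20 (pending; pending now {a=3, c=20})
Op 9: UPDATE a=30 (pending; pending now {a=30, c=20})
Op 10: COMMIT: merged ['a', 'c'] into committed; committed now {a=30, c=20, d=2, e=20}
ROLLBACK at op 5 discards: ['a', 'd']

Answer: a d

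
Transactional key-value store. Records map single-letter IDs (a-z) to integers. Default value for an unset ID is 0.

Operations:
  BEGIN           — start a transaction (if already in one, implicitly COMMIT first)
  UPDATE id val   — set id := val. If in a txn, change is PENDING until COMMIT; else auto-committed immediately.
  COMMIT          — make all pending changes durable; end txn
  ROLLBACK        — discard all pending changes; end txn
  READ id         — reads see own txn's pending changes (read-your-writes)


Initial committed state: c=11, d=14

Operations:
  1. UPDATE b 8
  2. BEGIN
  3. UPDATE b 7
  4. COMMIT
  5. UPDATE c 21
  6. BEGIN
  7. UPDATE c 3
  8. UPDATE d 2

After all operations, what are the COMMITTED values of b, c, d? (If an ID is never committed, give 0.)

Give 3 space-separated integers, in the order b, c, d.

Initial committed: {c=11, d=14}
Op 1: UPDATE b=8 (auto-commit; committed b=8)
Op 2: BEGIN: in_txn=True, pending={}
Op 3: UPDATE b=7 (pending; pending now {b=7})
Op 4: COMMIT: merged ['b'] into committed; committed now {b=7, c=11, d=14}
Op 5: UPDATE c=21 (auto-commit; committed c=21)
Op 6: BEGIN: in_txn=True, pending={}
Op 7: UPDATE c=3 (pending; pending now {c=3})
Op 8: UPDATE d=2 (pending; pending now {c=3, d=2})
Final committed: {b=7, c=21, d=14}

Answer: 7 21 14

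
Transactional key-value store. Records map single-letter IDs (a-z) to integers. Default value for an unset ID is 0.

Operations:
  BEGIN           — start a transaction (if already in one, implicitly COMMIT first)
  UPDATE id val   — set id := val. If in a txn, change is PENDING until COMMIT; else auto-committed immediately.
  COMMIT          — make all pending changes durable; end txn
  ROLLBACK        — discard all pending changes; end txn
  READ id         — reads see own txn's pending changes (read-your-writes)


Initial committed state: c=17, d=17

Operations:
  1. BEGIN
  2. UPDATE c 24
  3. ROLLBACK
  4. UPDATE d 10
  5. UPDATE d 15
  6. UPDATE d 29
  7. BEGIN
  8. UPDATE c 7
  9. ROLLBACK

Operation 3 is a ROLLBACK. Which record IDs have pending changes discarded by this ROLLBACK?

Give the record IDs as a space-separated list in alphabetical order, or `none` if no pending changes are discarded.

Initial committed: {c=17, d=17}
Op 1: BEGIN: in_txn=True, pending={}
Op 2: UPDATE c=24 (pending; pending now {c=24})
Op 3: ROLLBACK: discarded pending ['c']; in_txn=False
Op 4: UPDATE d=10 (auto-commit; committed d=10)
Op 5: UPDATE d=15 (auto-commit; committed d=15)
Op 6: UPDATE d=29 (auto-commit; committed d=29)
Op 7: BEGIN: in_txn=True, pending={}
Op 8: UPDATE c=7 (pending; pending now {c=7})
Op 9: ROLLBACK: discarded pending ['c']; in_txn=False
ROLLBACK at op 3 discards: ['c']

Answer: c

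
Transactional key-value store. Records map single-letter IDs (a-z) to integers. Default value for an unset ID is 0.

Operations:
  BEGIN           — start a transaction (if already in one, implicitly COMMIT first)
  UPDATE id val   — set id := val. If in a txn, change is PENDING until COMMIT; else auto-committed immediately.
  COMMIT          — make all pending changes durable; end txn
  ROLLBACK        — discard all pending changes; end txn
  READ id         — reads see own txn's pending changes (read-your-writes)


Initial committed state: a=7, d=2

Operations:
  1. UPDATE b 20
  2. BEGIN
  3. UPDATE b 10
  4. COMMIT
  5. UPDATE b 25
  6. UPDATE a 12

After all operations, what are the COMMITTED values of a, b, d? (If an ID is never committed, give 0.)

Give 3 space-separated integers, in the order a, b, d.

Initial committed: {a=7, d=2}
Op 1: UPDATE b=20 (auto-commit; committed b=20)
Op 2: BEGIN: in_txn=True, pending={}
Op 3: UPDATE b=10 (pending; pending now {b=10})
Op 4: COMMIT: merged ['b'] into committed; committed now {a=7, b=10, d=2}
Op 5: UPDATE b=25 (auto-commit; committed b=25)
Op 6: UPDATE a=12 (auto-commit; committed a=12)
Final committed: {a=12, b=25, d=2}

Answer: 12 25 2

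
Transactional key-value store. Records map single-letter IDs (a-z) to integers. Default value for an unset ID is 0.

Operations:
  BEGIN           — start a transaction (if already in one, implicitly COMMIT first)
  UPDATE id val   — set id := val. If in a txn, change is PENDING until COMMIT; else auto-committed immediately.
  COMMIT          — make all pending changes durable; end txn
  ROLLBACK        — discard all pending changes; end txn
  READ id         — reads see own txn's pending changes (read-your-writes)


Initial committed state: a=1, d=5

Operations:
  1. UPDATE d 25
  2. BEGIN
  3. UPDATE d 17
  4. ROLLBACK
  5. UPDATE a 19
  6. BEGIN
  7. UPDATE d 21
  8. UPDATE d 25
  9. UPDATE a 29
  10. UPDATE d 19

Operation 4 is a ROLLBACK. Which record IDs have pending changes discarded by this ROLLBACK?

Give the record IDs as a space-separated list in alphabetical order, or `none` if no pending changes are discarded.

Initial committed: {a=1, d=5}
Op 1: UPDATE d=25 (auto-commit; committed d=25)
Op 2: BEGIN: in_txn=True, pending={}
Op 3: UPDATE d=17 (pending; pending now {d=17})
Op 4: ROLLBACK: discarded pending ['d']; in_txn=False
Op 5: UPDATE a=19 (auto-commit; committed a=19)
Op 6: BEGIN: in_txn=True, pending={}
Op 7: UPDATE d=21 (pending; pending now {d=21})
Op 8: UPDATE d=25 (pending; pending now {d=25})
Op 9: UPDATE a=29 (pending; pending now {a=29, d=25})
Op 10: UPDATE d=19 (pending; pending now {a=29, d=19})
ROLLBACK at op 4 discards: ['d']

Answer: d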